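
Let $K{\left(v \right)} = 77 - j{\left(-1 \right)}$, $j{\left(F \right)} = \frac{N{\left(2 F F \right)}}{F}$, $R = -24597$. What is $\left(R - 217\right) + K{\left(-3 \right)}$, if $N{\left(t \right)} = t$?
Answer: $-24735$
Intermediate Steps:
$j{\left(F \right)} = 2 F$ ($j{\left(F \right)} = \frac{2 F F}{F} = \frac{2 F^{2}}{F} = 2 F$)
$K{\left(v \right)} = 79$ ($K{\left(v \right)} = 77 - 2 \left(-1\right) = 77 - -2 = 77 + 2 = 79$)
$\left(R - 217\right) + K{\left(-3 \right)} = \left(-24597 - 217\right) + 79 = -24814 + 79 = -24735$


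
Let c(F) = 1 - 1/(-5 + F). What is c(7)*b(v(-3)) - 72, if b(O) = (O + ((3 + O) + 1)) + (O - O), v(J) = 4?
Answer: -66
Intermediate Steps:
b(O) = 4 + 2*O (b(O) = (O + (4 + O)) + 0 = (4 + 2*O) + 0 = 4 + 2*O)
c(7)*b(v(-3)) - 72 = ((-6 + 7)/(-5 + 7))*(4 + 2*4) - 72 = (1/2)*(4 + 8) - 72 = ((1/2)*1)*12 - 72 = (1/2)*12 - 72 = 6 - 72 = -66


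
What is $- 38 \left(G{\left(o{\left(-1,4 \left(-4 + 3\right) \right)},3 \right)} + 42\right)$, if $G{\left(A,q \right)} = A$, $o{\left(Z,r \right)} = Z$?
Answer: $-1558$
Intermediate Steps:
$- 38 \left(G{\left(o{\left(-1,4 \left(-4 + 3\right) \right)},3 \right)} + 42\right) = - 38 \left(-1 + 42\right) = \left(-38\right) 41 = -1558$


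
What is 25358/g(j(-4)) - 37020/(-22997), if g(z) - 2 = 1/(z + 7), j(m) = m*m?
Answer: 13414372238/1080859 ≈ 12411.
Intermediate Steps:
j(m) = m²
g(z) = 2 + 1/(7 + z) (g(z) = 2 + 1/(z + 7) = 2 + 1/(7 + z))
25358/g(j(-4)) - 37020/(-22997) = 25358/(((15 + 2*(-4)²)/(7 + (-4)²))) - 37020/(-22997) = 25358/(((15 + 2*16)/(7 + 16))) - 37020*(-1/22997) = 25358/(((15 + 32)/23)) + 37020/22997 = 25358/(((1/23)*47)) + 37020/22997 = 25358/(47/23) + 37020/22997 = 25358*(23/47) + 37020/22997 = 583234/47 + 37020/22997 = 13414372238/1080859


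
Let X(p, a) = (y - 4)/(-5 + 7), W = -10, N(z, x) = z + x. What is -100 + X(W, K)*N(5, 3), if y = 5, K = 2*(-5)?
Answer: -96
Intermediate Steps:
N(z, x) = x + z
K = -10
X(p, a) = ½ (X(p, a) = (5 - 4)/(-5 + 7) = 1/2 = 1*(½) = ½)
-100 + X(W, K)*N(5, 3) = -100 + (3 + 5)/2 = -100 + (½)*8 = -100 + 4 = -96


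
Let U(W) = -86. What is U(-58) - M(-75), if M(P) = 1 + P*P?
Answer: -5712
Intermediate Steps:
M(P) = 1 + P²
U(-58) - M(-75) = -86 - (1 + (-75)²) = -86 - (1 + 5625) = -86 - 1*5626 = -86 - 5626 = -5712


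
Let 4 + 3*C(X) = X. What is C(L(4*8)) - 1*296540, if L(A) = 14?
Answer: -889610/3 ≈ -2.9654e+5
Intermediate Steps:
C(X) = -4/3 + X/3
C(L(4*8)) - 1*296540 = (-4/3 + (⅓)*14) - 1*296540 = (-4/3 + 14/3) - 296540 = 10/3 - 296540 = -889610/3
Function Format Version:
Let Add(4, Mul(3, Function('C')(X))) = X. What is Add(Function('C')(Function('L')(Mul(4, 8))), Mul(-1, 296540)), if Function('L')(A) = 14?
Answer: Rational(-889610, 3) ≈ -2.9654e+5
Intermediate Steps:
Function('C')(X) = Add(Rational(-4, 3), Mul(Rational(1, 3), X))
Add(Function('C')(Function('L')(Mul(4, 8))), Mul(-1, 296540)) = Add(Add(Rational(-4, 3), Mul(Rational(1, 3), 14)), Mul(-1, 296540)) = Add(Add(Rational(-4, 3), Rational(14, 3)), -296540) = Add(Rational(10, 3), -296540) = Rational(-889610, 3)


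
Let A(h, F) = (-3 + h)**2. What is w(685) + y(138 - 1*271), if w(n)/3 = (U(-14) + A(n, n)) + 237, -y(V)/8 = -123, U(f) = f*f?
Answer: 1397655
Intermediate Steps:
U(f) = f**2
y(V) = 984 (y(V) = -8*(-123) = 984)
w(n) = 1299 + 3*(-3 + n)**2 (w(n) = 3*(((-14)**2 + (-3 + n)**2) + 237) = 3*((196 + (-3 + n)**2) + 237) = 3*(433 + (-3 + n)**2) = 1299 + 3*(-3 + n)**2)
w(685) + y(138 - 1*271) = (1299 + 3*(-3 + 685)**2) + 984 = (1299 + 3*682**2) + 984 = (1299 + 3*465124) + 984 = (1299 + 1395372) + 984 = 1396671 + 984 = 1397655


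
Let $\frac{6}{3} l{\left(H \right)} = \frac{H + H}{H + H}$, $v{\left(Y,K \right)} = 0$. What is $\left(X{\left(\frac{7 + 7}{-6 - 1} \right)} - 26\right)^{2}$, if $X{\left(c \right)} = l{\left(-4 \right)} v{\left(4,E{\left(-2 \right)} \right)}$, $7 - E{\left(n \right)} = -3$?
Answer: $676$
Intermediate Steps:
$E{\left(n \right)} = 10$ ($E{\left(n \right)} = 7 - -3 = 7 + 3 = 10$)
$l{\left(H \right)} = \frac{1}{2}$ ($l{\left(H \right)} = \frac{\left(H + H\right) \frac{1}{H + H}}{2} = \frac{2 H \frac{1}{2 H}}{2} = \frac{1}{2} \cdot 1 = \frac{1}{2}$)
$X{\left(c \right)} = 0$ ($X{\left(c \right)} = \frac{1}{2} \cdot 0 = 0$)
$\left(X{\left(\frac{7 + 7}{-6 - 1} \right)} - 26\right)^{2} = \left(0 - 26\right)^{2} = \left(-26\right)^{2} = 676$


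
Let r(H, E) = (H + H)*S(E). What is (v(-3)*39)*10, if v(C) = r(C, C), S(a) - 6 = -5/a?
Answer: -17940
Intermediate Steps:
S(a) = 6 - 5/a
r(H, E) = 2*H*(6 - 5/E) (r(H, E) = (H + H)*(6 - 5/E) = (2*H)*(6 - 5/E) = 2*H*(6 - 5/E))
v(C) = -10 + 12*C (v(C) = 12*C - 10*C/C = 12*C - 10 = -10 + 12*C)
(v(-3)*39)*10 = ((-10 + 12*(-3))*39)*10 = ((-10 - 36)*39)*10 = -46*39*10 = -1794*10 = -17940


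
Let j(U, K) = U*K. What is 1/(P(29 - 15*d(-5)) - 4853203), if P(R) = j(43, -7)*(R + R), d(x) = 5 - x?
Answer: -1/4780361 ≈ -2.0919e-7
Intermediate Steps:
j(U, K) = K*U
P(R) = -602*R (P(R) = (-7*43)*(R + R) = -602*R)
1/(P(29 - 15*d(-5)) - 4853203) = 1/(-602*(29 - 15*(5 - 1*(-5))) - 4853203) = 1/(-602*(29 - 15*(5 + 5)) - 4853203) = 1/(-602*(29 - 15*10) - 4853203) = 1/(-602*(29 - 150) - 4853203) = 1/(-602*(-121) - 4853203) = 1/(72842 - 4853203) = 1/(-4780361) = -1/4780361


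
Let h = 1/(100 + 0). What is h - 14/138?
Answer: -631/6900 ≈ -0.091449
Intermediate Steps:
h = 1/100 ≈ 0.010000
h - 14/138 = 1/100 - 14/138 = 1/100 - 14*1/138 = 1/100 - 7/69 = -631/6900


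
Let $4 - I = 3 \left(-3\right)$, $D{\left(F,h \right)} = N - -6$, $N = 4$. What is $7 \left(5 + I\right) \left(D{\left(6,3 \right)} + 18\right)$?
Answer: $3528$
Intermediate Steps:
$D{\left(F,h \right)} = 10$ ($D{\left(F,h \right)} = 4 - -6 = 4 + 6 = 10$)
$I = 13$ ($I = 4 - 3 \left(-3\right) = 4 - -9 = 4 + 9 = 13$)
$7 \left(5 + I\right) \left(D{\left(6,3 \right)} + 18\right) = 7 \left(5 + 13\right) \left(10 + 18\right) = 7 \cdot 18 \cdot 28 = 126 \cdot 28 = 3528$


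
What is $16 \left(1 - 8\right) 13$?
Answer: $-1456$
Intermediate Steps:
$16 \left(1 - 8\right) 13 = 16 \left(-7\right) 13 = \left(-112\right) 13 = -1456$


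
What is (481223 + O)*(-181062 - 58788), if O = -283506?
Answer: -47422422450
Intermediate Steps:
(481223 + O)*(-181062 - 58788) = (481223 - 283506)*(-181062 - 58788) = 197717*(-239850) = -47422422450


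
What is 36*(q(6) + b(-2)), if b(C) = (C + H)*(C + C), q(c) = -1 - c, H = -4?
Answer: 612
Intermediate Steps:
b(C) = 2*C*(-4 + C) (b(C) = (C - 4)*(C + C) = (-4 + C)*(2*C) = 2*C*(-4 + C))
36*(q(6) + b(-2)) = 36*((-1 - 1*6) + 2*(-2)*(-4 - 2)) = 36*((-1 - 6) + 2*(-2)*(-6)) = 36*(-7 + 24) = 36*17 = 612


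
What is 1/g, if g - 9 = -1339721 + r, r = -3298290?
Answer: -1/4638002 ≈ -2.1561e-7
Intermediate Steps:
g = -4638002 (g = 9 + (-1339721 - 3298290) = 9 - 4638011 = -4638002)
1/g = 1/(-4638002) = -1/4638002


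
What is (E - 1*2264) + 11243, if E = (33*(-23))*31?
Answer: -14550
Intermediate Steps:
E = -23529 (E = -759*31 = -23529)
(E - 1*2264) + 11243 = (-23529 - 1*2264) + 11243 = (-23529 - 2264) + 11243 = -25793 + 11243 = -14550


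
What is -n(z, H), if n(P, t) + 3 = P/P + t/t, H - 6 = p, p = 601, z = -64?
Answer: 1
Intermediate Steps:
H = 607 (H = 6 + 601 = 607)
n(P, t) = -1 (n(P, t) = -3 + (P/P + t/t) = -3 + (1 + 1) = -3 + 2 = -1)
-n(z, H) = -1*(-1) = 1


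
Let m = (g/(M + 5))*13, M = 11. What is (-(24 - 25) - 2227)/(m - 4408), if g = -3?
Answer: 5088/10081 ≈ 0.50471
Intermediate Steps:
m = -39/16 (m = -3/(11 + 5)*13 = -3/16*13 = -39/16 ≈ -2.4375)
(-(24 - 25) - 2227)/(m - 4408) = (-(24 - 25) - 2227)/(-39/16 - 4408) = (-1*(-1) - 2227)/(-70567/16) = (1 - 2227)*(-16/70567) = -2226*(-16/70567) = 5088/10081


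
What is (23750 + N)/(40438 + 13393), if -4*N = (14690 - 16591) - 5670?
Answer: 102571/215324 ≈ 0.47636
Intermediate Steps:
N = 7571/4 (N = -((14690 - 16591) - 5670)/4 = -(-1901 - 5670)/4 = -¼*(-7571) = 7571/4 ≈ 1892.8)
(23750 + N)/(40438 + 13393) = (23750 + 7571/4)/(40438 + 13393) = (102571/4)/53831 = (102571/4)*(1/53831) = 102571/215324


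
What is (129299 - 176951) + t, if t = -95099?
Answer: -142751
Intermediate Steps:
(129299 - 176951) + t = (129299 - 176951) - 95099 = -47652 - 95099 = -142751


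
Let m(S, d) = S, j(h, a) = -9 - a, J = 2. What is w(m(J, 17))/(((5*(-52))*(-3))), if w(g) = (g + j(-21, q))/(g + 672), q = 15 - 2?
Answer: -1/26286 ≈ -3.8043e-5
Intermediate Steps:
q = 13
w(g) = (-22 + g)/(672 + g) (w(g) = (g + (-9 - 1*13))/(g + 672) = (g + (-9 - 13))/(672 + g) = (g - 22)/(672 + g) = (-22 + g)/(672 + g))
w(m(J, 17))/(((5*(-52))*(-3))) = ((-22 + 2)/(672 + 2))/(((5*(-52))*(-3))) = (-20/674)/((-260*(-3))) = ((1/674)*(-20))/780 = -10/337*1/780 = -1/26286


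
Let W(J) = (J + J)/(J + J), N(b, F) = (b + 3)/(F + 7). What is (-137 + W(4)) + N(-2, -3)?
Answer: -543/4 ≈ -135.75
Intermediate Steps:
N(b, F) = (3 + b)/(7 + F)
W(J) = 1 (W(J) = (2*J)/((2*J)) = (2*J)*(1/(2*J)) = 1)
(-137 + W(4)) + N(-2, -3) = (-137 + 1) + (3 - 2)/(7 - 3) = -136 + 1/4 = -543/4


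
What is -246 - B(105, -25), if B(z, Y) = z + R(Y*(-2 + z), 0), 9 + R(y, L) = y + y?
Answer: 4808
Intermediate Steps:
R(y, L) = -9 + 2*y (R(y, L) = -9 + (y + y) = -9 + 2*y)
B(z, Y) = -9 + z + 2*Y*(-2 + z) (B(z, Y) = z + (-9 + 2*(Y*(-2 + z))) = z + (-9 + 2*Y*(-2 + z)) = -9 + z + 2*Y*(-2 + z))
-246 - B(105, -25) = -246 - (-9 + 105 + 2*(-25)*(-2 + 105)) = -246 - (-9 + 105 + 2*(-25)*103) = -246 - (-9 + 105 - 5150) = -246 - 1*(-5054) = -246 + 5054 = 4808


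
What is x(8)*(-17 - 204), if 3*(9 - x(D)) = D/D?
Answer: -5746/3 ≈ -1915.3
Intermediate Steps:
x(D) = 26/3 (x(D) = 9 - D/(3*D) = 9 - ⅓*1 = 9 - ⅓ = 26/3)
x(8)*(-17 - 204) = 26*(-17 - 204)/3 = (26/3)*(-221) = -5746/3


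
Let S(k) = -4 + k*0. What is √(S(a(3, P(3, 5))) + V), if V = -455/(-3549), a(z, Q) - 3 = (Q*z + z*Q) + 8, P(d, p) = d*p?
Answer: I*√5889/39 ≈ 1.9677*I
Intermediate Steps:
a(z, Q) = 11 + 2*Q*z (a(z, Q) = 3 + ((Q*z + z*Q) + 8) = 3 + ((Q*z + Q*z) + 8) = 3 + (2*Q*z + 8) = 3 + (8 + 2*Q*z) = 11 + 2*Q*z)
S(k) = -4 (S(k) = -4 + 0 = -4)
V = 5/39 (V = -455*(-1/3549) = 5/39 ≈ 0.12821)
√(S(a(3, P(3, 5))) + V) = √(-4 + 5/39) = √(-151/39) = I*√5889/39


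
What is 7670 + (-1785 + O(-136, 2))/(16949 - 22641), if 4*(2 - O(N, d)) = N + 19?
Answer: 174637575/22768 ≈ 7670.3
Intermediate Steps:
O(N, d) = -11/4 - N/4 (O(N, d) = 2 - (N + 19)/4 = 2 - (19 + N)/4 = 2 + (-19/4 - N/4) = -11/4 - N/4)
7670 + (-1785 + O(-136, 2))/(16949 - 22641) = 7670 + (-1785 + (-11/4 - 1/4*(-136)))/(16949 - 22641) = 7670 + (-1785 + (-11/4 + 34))/(-5692) = 7670 + (-1785 + 125/4)*(-1/5692) = 7670 - 7015/4*(-1/5692) = 7670 + 7015/22768 = 174637575/22768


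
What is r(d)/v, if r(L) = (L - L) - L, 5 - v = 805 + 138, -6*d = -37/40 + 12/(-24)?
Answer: 19/75040 ≈ 0.00025320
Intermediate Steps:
d = 19/80 (d = -(-37/40 + 12/(-24))/6 = -(-37*1/40 + 12*(-1/24))/6 = -(-37/40 - ½)/6 = -⅙*(-57/40) = 19/80 ≈ 0.23750)
v = -938 (v = 5 - (805 + 138) = 5 - 1*943 = 5 - 943 = -938)
r(L) = -L (r(L) = 0 - L = -L)
r(d)/v = -1*19/80/(-938) = -19/80*(-1/938) = 19/75040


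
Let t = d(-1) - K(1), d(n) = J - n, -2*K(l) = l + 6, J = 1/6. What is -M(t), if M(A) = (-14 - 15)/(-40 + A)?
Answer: -87/106 ≈ -0.82076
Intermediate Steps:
J = ⅙ ≈ 0.16667
K(l) = -3 - l/2 (K(l) = -(l + 6)/2 = -(6 + l)/2 = -3 - l/2)
d(n) = ⅙ - n
t = 14/3 (t = (⅙ - 1*(-1)) - (-3 - ½*1) = (⅙ + 1) - (-3 - ½) = 7/6 - 1*(-7/2) = 7/6 + 7/2 = 14/3 ≈ 4.6667)
M(A) = -29/(-40 + A)
-M(t) = -(-29)/(-40 + 14/3) = -(-29)/(-106/3) = -(-29)*(-3)/106 = -1*87/106 = -87/106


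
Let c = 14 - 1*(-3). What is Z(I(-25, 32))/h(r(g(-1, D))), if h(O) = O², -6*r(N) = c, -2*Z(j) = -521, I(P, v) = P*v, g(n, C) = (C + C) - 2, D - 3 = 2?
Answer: 9378/289 ≈ 32.450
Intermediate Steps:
D = 5 (D = 3 + 2 = 5)
g(n, C) = -2 + 2*C (g(n, C) = 2*C - 2 = -2 + 2*C)
Z(j) = 521/2 (Z(j) = -½*(-521) = 521/2)
c = 17 (c = 14 + 3 = 17)
r(N) = -17/6 (r(N) = -⅙*17 = -17/6)
Z(I(-25, 32))/h(r(g(-1, D))) = 521/(2*((-17/6)²)) = 521/(2*(289/36)) = (521/2)*(36/289) = 9378/289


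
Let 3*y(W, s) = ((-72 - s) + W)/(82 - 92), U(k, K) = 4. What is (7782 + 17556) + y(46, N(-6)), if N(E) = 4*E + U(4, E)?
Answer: 126691/5 ≈ 25338.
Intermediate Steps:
N(E) = 4 + 4*E (N(E) = 4*E + 4 = 4 + 4*E)
y(W, s) = 12/5 - W/30 + s/30 (y(W, s) = (((-72 - s) + W)/(82 - 92))/3 = ((-72 + W - s)/(-10))/3 = ((-72 + W - s)*(-⅒))/3 = (36/5 - W/10 + s/10)/3 = 12/5 - W/30 + s/30)
(7782 + 17556) + y(46, N(-6)) = (7782 + 17556) + (12/5 - 1/30*46 + (4 + 4*(-6))/30) = 25338 + (12/5 - 23/15 + (4 - 24)/30) = 25338 + (12/5 - 23/15 + (1/30)*(-20)) = 25338 + (12/5 - 23/15 - ⅔) = 25338 + ⅕ = 126691/5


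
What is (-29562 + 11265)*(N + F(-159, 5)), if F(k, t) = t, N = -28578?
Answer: 522800181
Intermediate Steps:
(-29562 + 11265)*(N + F(-159, 5)) = (-29562 + 11265)*(-28578 + 5) = -18297*(-28573) = 522800181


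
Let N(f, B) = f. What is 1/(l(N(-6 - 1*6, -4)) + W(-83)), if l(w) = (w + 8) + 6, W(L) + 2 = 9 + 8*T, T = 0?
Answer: ⅑ ≈ 0.11111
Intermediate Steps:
W(L) = 7 (W(L) = -2 + (9 + 8*0) = -2 + (9 + 0) = -2 + 9 = 7)
l(w) = 14 + w (l(w) = (8 + w) + 6 = 14 + w)
1/(l(N(-6 - 1*6, -4)) + W(-83)) = 1/((14 + (-6 - 1*6)) + 7) = 1/((14 + (-6 - 6)) + 7) = 1/((14 - 12) + 7) = 1/(2 + 7) = 1/9 = ⅑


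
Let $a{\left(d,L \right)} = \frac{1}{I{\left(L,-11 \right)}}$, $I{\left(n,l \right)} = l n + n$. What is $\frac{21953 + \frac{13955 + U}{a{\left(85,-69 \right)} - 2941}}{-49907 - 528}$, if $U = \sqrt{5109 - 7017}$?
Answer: $- \frac{339995057}{781276265} + \frac{828 i \sqrt{53}}{20469438143} \approx -0.43518 + 2.9448 \cdot 10^{-7} i$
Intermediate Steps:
$I{\left(n,l \right)} = n + l n$
$a{\left(d,L \right)} = - \frac{1}{10 L}$ ($a{\left(d,L \right)} = \frac{1}{L \left(1 - 11\right)} = \frac{1}{L \left(-10\right)} = \frac{1}{\left(-10\right) L} = - \frac{1}{10 L}$)
$U = 6 i \sqrt{53}$ ($U = \sqrt{-1908} = 6 i \sqrt{53} \approx 43.681 i$)
$\frac{21953 + \frac{13955 + U}{a{\left(85,-69 \right)} - 2941}}{-49907 - 528} = \frac{21953 + \frac{13955 + 6 i \sqrt{53}}{- \frac{1}{10 \left(-69\right)} - 2941}}{-49907 - 528} = \frac{21953 + \frac{13955 + 6 i \sqrt{53}}{\left(- \frac{1}{10}\right) \left(- \frac{1}{69}\right) - 2941}}{-50435} = \left(21953 + \frac{13955 + 6 i \sqrt{53}}{\frac{1}{690} - 2941}\right) \left(- \frac{1}{50435}\right) = \left(21953 + \frac{13955 + 6 i \sqrt{53}}{- \frac{2029289}{690}}\right) \left(- \frac{1}{50435}\right) = \left(21953 + \left(13955 + 6 i \sqrt{53}\right) \left(- \frac{690}{2029289}\right)\right) \left(- \frac{1}{50435}\right) = \left(21953 - \left(\frac{9628950}{2029289} + \frac{4140 i \sqrt{53}}{2029289}\right)\right) \left(- \frac{1}{50435}\right) = \left(\frac{44539352467}{2029289} - \frac{4140 i \sqrt{53}}{2029289}\right) \left(- \frac{1}{50435}\right) = - \frac{339995057}{781276265} + \frac{828 i \sqrt{53}}{20469438143}$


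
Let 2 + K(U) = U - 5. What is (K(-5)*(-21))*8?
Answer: 2016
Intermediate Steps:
K(U) = -7 + U (K(U) = -2 + (U - 5) = -2 + (-5 + U) = -7 + U)
(K(-5)*(-21))*8 = ((-7 - 5)*(-21))*8 = -12*(-21)*8 = 252*8 = 2016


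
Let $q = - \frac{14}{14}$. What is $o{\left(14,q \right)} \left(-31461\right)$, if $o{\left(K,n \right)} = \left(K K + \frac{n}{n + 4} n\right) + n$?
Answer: $-6145382$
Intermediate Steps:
$q = -1$ ($q = \left(-14\right) \frac{1}{14} = -1$)
$o{\left(K,n \right)} = n + K^{2} + \frac{n^{2}}{4 + n}$ ($o{\left(K,n \right)} = \left(K^{2} + \frac{n}{4 + n} n\right) + n = \left(K^{2} + \frac{n^{2}}{4 + n}\right) + n = n + K^{2} + \frac{n^{2}}{4 + n}$)
$o{\left(14,q \right)} \left(-31461\right) = \frac{2 \left(-1\right)^{2} + 4 \left(-1\right) + 4 \cdot 14^{2} - 14^{2}}{4 - 1} \left(-31461\right) = \frac{2 \cdot 1 - 4 + 4 \cdot 196 - 196}{3} \left(-31461\right) = \frac{2 - 4 + 784 - 196}{3} \left(-31461\right) = \frac{1}{3} \cdot 586 \left(-31461\right) = \frac{586}{3} \left(-31461\right) = -6145382$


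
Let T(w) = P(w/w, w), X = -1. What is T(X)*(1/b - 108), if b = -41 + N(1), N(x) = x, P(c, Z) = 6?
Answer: -12963/20 ≈ -648.15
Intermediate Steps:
T(w) = 6
b = -40 (b = -41 + 1 = -40)
T(X)*(1/b - 108) = 6*(1/(-40) - 108) = 6*(-1/40 - 108) = 6*(-4321/40) = -12963/20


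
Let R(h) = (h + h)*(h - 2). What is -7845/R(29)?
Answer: -2615/522 ≈ -5.0096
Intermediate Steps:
R(h) = 2*h*(-2 + h) (R(h) = (2*h)*(-2 + h) = 2*h*(-2 + h))
-7845/R(29) = -7845*1/(58*(-2 + 29)) = -7845/(2*29*27) = -7845/1566 = -7845*1/1566 = -2615/522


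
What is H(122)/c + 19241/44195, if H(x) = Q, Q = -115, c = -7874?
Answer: 156586059/347991430 ≈ 0.44997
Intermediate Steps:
H(x) = -115
H(122)/c + 19241/44195 = -115/(-7874) + 19241/44195 = -115*(-1/7874) + 19241*(1/44195) = 115/7874 + 19241/44195 = 156586059/347991430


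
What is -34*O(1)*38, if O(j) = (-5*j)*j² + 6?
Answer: -1292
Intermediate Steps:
O(j) = 6 - 5*j³ (O(j) = -5*j³ + 6 = 6 - 5*j³)
-34*O(1)*38 = -34*(6 - 5*1³)*38 = -34*(6 - 5*1)*38 = -34*(6 - 5)*38 = -34*1*38 = -34*38 = -1292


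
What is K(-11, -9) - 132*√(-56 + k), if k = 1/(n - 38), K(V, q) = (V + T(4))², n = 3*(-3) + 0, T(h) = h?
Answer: 49 - 132*I*√123751/47 ≈ 49.0 - 987.99*I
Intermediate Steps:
n = -9 (n = -9 + 0 = -9)
K(V, q) = (4 + V)² (K(V, q) = (V + 4)² = (4 + V)²)
k = -1/47 (k = 1/(-9 - 38) = 1/(-47) = -1/47 ≈ -0.021277)
K(-11, -9) - 132*√(-56 + k) = (4 - 11)² - 132*√(-56 - 1/47) = (-7)² - 132*I*√123751/47 = 49 - 132*I*√123751/47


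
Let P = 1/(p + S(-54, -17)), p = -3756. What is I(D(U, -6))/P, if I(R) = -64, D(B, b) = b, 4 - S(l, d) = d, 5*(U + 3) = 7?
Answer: 239040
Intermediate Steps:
U = -8/5 (U = -3 + (⅕)*7 = -3 + 7/5 = -8/5 ≈ -1.6000)
S(l, d) = 4 - d
P = -1/3735 (P = 1/(-3756 + (4 - 1*(-17))) = 1/(-3756 + (4 + 17)) = 1/(-3756 + 21) = 1/(-3735) = -1/3735 ≈ -0.00026774)
I(D(U, -6))/P = -64/(-1/3735) = -64*(-3735) = 239040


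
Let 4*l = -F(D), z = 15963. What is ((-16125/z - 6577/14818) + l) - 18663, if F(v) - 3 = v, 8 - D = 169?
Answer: -734256944175/39423289 ≈ -18625.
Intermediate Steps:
D = -161 (D = 8 - 1*169 = 8 - 169 = -161)
F(v) = 3 + v
l = 79/2 (l = (-(3 - 161))/4 = (-1*(-158))/4 = (1/4)*158 = 79/2 ≈ 39.500)
((-16125/z - 6577/14818) + l) - 18663 = ((-16125/15963 - 6577/14818) + 79/2) - 18663 = ((-16125*1/15963 - 6577*1/14818) + 79/2) - 18663 = ((-5375/5321 - 6577/14818) + 79/2) - 18663 = (-114642967/78846578 + 79/2) - 18663 = 1499898432/39423289 - 18663 = -734256944175/39423289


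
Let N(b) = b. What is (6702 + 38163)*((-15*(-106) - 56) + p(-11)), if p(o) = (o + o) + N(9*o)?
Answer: 63394245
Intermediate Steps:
p(o) = 11*o (p(o) = (o + o) + 9*o = 2*o + 9*o = 11*o)
(6702 + 38163)*((-15*(-106) - 56) + p(-11)) = (6702 + 38163)*((-15*(-106) - 56) + 11*(-11)) = 44865*((1590 - 56) - 121) = 44865*(1534 - 121) = 44865*1413 = 63394245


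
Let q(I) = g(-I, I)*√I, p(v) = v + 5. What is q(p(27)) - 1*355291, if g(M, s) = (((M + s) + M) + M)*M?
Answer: -355291 + 8192*√2 ≈ -3.4371e+5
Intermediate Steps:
p(v) = 5 + v
g(M, s) = M*(s + 3*M) (g(M, s) = ((s + 2*M) + M)*M = (s + 3*M)*M = M*(s + 3*M))
q(I) = 2*I^(5/2) (q(I) = ((-I)*(I + 3*(-I)))*√I = ((-I)*(I - 3*I))*√I = ((-I)*(-2*I))*√I = (2*I²)*√I = 2*I^(5/2))
q(p(27)) - 1*355291 = 2*(5 + 27)^(5/2) - 1*355291 = 2*32^(5/2) - 355291 = 2*(4096*√2) - 355291 = 8192*√2 - 355291 = -355291 + 8192*√2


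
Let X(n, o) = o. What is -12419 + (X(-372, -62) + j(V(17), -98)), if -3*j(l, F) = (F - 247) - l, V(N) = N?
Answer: -37081/3 ≈ -12360.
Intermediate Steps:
j(l, F) = 247/3 - F/3 + l/3 (j(l, F) = -((F - 247) - l)/3 = -((-247 + F) - l)/3 = -(-247 + F - l)/3 = 247/3 - F/3 + l/3)
-12419 + (X(-372, -62) + j(V(17), -98)) = -12419 + (-62 + (247/3 - ⅓*(-98) + (⅓)*17)) = -12419 + (-62 + (247/3 + 98/3 + 17/3)) = -12419 + (-62 + 362/3) = -12419 + 176/3 = -37081/3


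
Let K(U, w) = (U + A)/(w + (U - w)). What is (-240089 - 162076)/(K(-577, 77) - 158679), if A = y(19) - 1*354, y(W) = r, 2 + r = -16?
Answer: 232049205/91556834 ≈ 2.5345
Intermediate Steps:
r = -18 (r = -2 - 16 = -18)
y(W) = -18
A = -372 (A = -18 - 1*354 = -18 - 354 = -372)
K(U, w) = (-372 + U)/U (K(U, w) = (U - 372)/(w + (U - w)) = (-372 + U)/U)
(-240089 - 162076)/(K(-577, 77) - 158679) = (-240089 - 162076)/((-372 - 577)/(-577) - 158679) = -402165/(-1/577*(-949) - 158679) = -402165/(949/577 - 158679) = -402165/(-91556834/577) = -402165*(-577/91556834) = 232049205/91556834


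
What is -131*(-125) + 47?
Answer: 16422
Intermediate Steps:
-131*(-125) + 47 = 16375 + 47 = 16422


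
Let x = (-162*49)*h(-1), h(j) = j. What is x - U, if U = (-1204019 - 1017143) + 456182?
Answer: 1772918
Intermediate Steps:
U = -1764980 (U = -2221162 + 456182 = -1764980)
x = 7938 (x = -162*49*(-1) = -7938*(-1) = 7938)
x - U = 7938 - 1*(-1764980) = 7938 + 1764980 = 1772918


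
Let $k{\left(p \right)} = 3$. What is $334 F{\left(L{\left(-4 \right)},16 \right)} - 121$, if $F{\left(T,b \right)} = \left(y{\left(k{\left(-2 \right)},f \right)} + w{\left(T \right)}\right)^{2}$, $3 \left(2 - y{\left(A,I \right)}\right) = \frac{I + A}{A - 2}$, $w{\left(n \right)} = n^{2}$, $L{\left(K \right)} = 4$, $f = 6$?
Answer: $75029$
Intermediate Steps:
$y{\left(A,I \right)} = 2 - \frac{A + I}{3 \left(-2 + A\right)}$ ($y{\left(A,I \right)} = 2 - \frac{\left(I + A\right) \frac{1}{A - 2}}{3} = 2 - \frac{\left(A + I\right) \frac{1}{-2 + A}}{3} = 2 - \frac{\frac{1}{-2 + A} \left(A + I\right)}{3} = 2 - \frac{A + I}{3 \left(-2 + A\right)}$)
$F{\left(T,b \right)} = \left(-1 + T^{2}\right)^{2}$ ($F{\left(T,b \right)} = \left(\frac{-12 - 6 + 5 \cdot 3}{3 \left(-2 + 3\right)} + T^{2}\right)^{2} = \left(\frac{-12 - 6 + 15}{3 \cdot 1} + T^{2}\right)^{2} = \left(\frac{1}{3} \cdot 1 \left(-3\right) + T^{2}\right)^{2} = \left(-1 + T^{2}\right)^{2}$)
$334 F{\left(L{\left(-4 \right)},16 \right)} - 121 = 334 \left(-1 + 4^{2}\right)^{2} - 121 = 334 \left(-1 + 16\right)^{2} - 121 = 334 \cdot 15^{2} - 121 = 334 \cdot 225 - 121 = 75150 - 121 = 75029$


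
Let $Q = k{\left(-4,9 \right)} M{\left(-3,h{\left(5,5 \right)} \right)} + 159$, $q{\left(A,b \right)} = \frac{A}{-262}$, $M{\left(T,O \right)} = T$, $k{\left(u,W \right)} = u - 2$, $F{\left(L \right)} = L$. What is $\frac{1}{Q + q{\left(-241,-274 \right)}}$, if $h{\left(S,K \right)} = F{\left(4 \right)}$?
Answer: $\frac{262}{46615} \approx 0.0056205$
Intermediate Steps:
$k{\left(u,W \right)} = -2 + u$
$h{\left(S,K \right)} = 4$
$q{\left(A,b \right)} = - \frac{A}{262}$ ($q{\left(A,b \right)} = A \left(- \frac{1}{262}\right) = - \frac{A}{262}$)
$Q = 177$ ($Q = \left(-2 - 4\right) \left(-3\right) + 159 = \left(-6\right) \left(-3\right) + 159 = 18 + 159 = 177$)
$\frac{1}{Q + q{\left(-241,-274 \right)}} = \frac{1}{177 - - \frac{241}{262}} = \frac{1}{177 + \frac{241}{262}} = \frac{1}{\frac{46615}{262}} = \frac{262}{46615}$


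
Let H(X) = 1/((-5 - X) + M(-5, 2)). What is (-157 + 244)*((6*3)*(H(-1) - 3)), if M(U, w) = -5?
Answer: -4872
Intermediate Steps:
H(X) = 1/(-10 - X) (H(X) = 1/((-5 - X) - 5) = 1/(-10 - X))
(-157 + 244)*((6*3)*(H(-1) - 3)) = (-157 + 244)*((6*3)*(-1/(10 - 1) - 3)) = 87*(18*(-1/9 - 3)) = 87*(18*(-1*⅑ - 3)) = 87*(18*(-⅑ - 3)) = 87*(18*(-28/9)) = 87*(-56) = -4872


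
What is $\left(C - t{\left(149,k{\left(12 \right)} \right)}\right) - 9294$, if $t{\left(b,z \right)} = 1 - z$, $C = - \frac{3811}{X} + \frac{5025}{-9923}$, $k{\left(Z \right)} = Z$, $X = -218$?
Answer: $- \frac{20044394459}{2163214} \approx -9266.0$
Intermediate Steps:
$C = \frac{36721103}{2163214}$ ($C = - \frac{3811}{-218} + \frac{5025}{-9923} = \left(-3811\right) \left(- \frac{1}{218}\right) + 5025 \left(- \frac{1}{9923}\right) = \frac{3811}{218} - \frac{5025}{9923} = \frac{36721103}{2163214} \approx 16.975$)
$\left(C - t{\left(149,k{\left(12 \right)} \right)}\right) - 9294 = \left(\frac{36721103}{2163214} - \left(1 - 12\right)\right) - 9294 = \left(\frac{36721103}{2163214} - -11\right) - 9294 = \left(\frac{36721103}{2163214} + 11\right) - 9294 = \frac{60516457}{2163214} - 9294 = - \frac{20044394459}{2163214}$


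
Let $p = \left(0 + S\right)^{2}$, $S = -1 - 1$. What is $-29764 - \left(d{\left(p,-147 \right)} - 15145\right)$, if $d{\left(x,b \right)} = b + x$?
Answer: $-14476$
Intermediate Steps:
$S = -2$ ($S = -1 - 1 = -2$)
$p = 4$ ($p = \left(0 - 2\right)^{2} = \left(-2\right)^{2} = 4$)
$-29764 - \left(d{\left(p,-147 \right)} - 15145\right) = -29764 - \left(\left(-147 + 4\right) - 15145\right) = -29764 - \left(-143 - 15145\right) = -29764 - -15288 = -29764 + 15288 = -14476$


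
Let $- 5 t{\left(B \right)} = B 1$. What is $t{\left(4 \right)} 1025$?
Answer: $-820$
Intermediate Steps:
$t{\left(B \right)} = - \frac{B}{5}$ ($t{\left(B \right)} = - \frac{B 1}{5} = - \frac{B}{5}$)
$t{\left(4 \right)} 1025 = \left(- \frac{1}{5}\right) 4 \cdot 1025 = \left(- \frac{4}{5}\right) 1025 = -820$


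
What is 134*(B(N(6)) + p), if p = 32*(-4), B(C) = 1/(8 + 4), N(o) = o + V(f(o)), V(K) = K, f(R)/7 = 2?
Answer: -102845/6 ≈ -17141.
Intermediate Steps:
f(R) = 14 (f(R) = 7*2 = 14)
N(o) = 14 + o (N(o) = o + 14 = 14 + o)
B(C) = 1/12
p = -128
134*(B(N(6)) + p) = 134*(1/12 - 128) = 134*(-1535/12) = -102845/6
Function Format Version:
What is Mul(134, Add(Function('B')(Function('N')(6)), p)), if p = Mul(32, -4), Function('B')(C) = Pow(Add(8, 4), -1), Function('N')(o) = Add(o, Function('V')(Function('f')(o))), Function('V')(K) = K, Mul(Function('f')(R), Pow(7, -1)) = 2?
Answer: Rational(-102845, 6) ≈ -17141.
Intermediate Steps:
Function('f')(R) = 14 (Function('f')(R) = Mul(7, 2) = 14)
Function('N')(o) = Add(14, o) (Function('N')(o) = Add(o, 14) = Add(14, o))
Function('B')(C) = Rational(1, 12) (Function('B')(C) = Pow(12, -1) = Rational(1, 12))
p = -128
Mul(134, Add(Function('B')(Function('N')(6)), p)) = Mul(134, Add(Rational(1, 12), -128)) = Mul(134, Rational(-1535, 12)) = Rational(-102845, 6)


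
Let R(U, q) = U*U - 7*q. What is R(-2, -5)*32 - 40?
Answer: 1208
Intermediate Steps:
R(U, q) = U**2 - 7*q
R(-2, -5)*32 - 40 = ((-2)**2 - 7*(-5))*32 - 40 = (4 + 35)*32 - 40 = 39*32 - 40 = 1248 - 40 = 1208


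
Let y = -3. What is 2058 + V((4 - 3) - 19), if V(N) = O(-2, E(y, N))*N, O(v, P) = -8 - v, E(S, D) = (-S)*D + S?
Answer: 2166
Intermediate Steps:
E(S, D) = S - D*S (E(S, D) = -D*S + S = S - D*S)
V(N) = -6*N (V(N) = (-8 - 1*(-2))*N = (-8 + 2)*N = -6*N)
2058 + V((4 - 3) - 19) = 2058 - 6*((4 - 3) - 19) = 2058 - 6*(1 - 19) = 2058 - 6*(-18) = 2058 + 108 = 2166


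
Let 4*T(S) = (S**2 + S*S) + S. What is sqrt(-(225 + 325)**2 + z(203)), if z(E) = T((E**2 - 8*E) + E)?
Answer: sqrt(791249919) ≈ 28129.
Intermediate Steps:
T(S) = S**2/2 + S/4 (T(S) = ((S**2 + S*S) + S)/4 = ((S**2 + S**2) + S)/4 = (2*S**2 + S)/4 = (S + 2*S**2)/4 = S**2/2 + S/4)
z(E) = (E**2 - 7*E)*(1 - 14*E + 2*E**2)/4 (z(E) = ((E**2 - 8*E) + E)*(1 + 2*((E**2 - 8*E) + E))/4 = (E**2 - 7*E)*(1 + 2*(E**2 - 7*E))/4 = (E**2 - 7*E)*(1 + (-14*E + 2*E**2))/4 = (E**2 - 7*E)*(1 - 14*E + 2*E**2)/4)
sqrt(-(225 + 325)**2 + z(203)) = sqrt(-(225 + 325)**2 + (1/4)*203*(1 + 2*203*(-7 + 203))*(-7 + 203)) = sqrt(-1*550**2 + (1/4)*203*(1 + 2*203*196)*196) = sqrt(-1*302500 + (1/4)*203*(1 + 79576)*196) = sqrt(-302500 + (1/4)*203*79577*196) = sqrt(-302500 + 791552419) = sqrt(791249919)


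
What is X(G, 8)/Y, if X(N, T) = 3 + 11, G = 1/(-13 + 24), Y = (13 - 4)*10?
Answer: 7/45 ≈ 0.15556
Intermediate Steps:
Y = 90 (Y = 9*10 = 90)
G = 1/11 ≈ 0.090909
X(N, T) = 14
X(G, 8)/Y = 14/90 = 14*(1/90) = 7/45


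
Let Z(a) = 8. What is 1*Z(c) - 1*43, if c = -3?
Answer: -35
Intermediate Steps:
1*Z(c) - 1*43 = 1*8 - 1*43 = 8 - 43 = -35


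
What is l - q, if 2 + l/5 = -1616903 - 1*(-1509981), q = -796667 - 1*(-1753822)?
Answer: -1491775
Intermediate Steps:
q = 957155 (q = -796667 + 1753822 = 957155)
l = -534620 (l = -10 + 5*(-1616903 - 1*(-1509981)) = -10 + 5*(-1616903 + 1509981) = -10 + 5*(-106922) = -10 - 534610 = -534620)
l - q = -534620 - 1*957155 = -534620 - 957155 = -1491775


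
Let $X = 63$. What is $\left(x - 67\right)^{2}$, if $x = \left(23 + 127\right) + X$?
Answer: $21316$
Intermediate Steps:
$x = 213$ ($x = \left(23 + 127\right) + 63 = 150 + 63 = 213$)
$\left(x - 67\right)^{2} = \left(213 - 67\right)^{2} = 146^{2} = 21316$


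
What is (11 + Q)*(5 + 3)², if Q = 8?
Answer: 1216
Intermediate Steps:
(11 + Q)*(5 + 3)² = (11 + 8)*(5 + 3)² = 19*8² = 19*64 = 1216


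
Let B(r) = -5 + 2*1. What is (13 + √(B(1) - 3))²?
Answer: (13 + I*√6)² ≈ 163.0 + 63.687*I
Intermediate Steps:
B(r) = -3 (B(r) = -5 + 2 = -3)
(13 + √(B(1) - 3))² = (13 + √(-3 - 3))² = (13 + √(-6))² = (13 + I*√6)²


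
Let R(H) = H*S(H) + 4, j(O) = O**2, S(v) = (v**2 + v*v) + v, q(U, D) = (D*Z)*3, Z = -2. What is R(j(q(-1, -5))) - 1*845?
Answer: 1458809159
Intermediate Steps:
q(U, D) = -6*D (q(U, D) = (D*(-2))*3 = -2*D*3 = -6*D)
S(v) = v + 2*v**2 (S(v) = (v**2 + v**2) + v = 2*v**2 + v = v + 2*v**2)
R(H) = 4 + H**2*(1 + 2*H) (R(H) = H*(H*(1 + 2*H)) + 4 = H**2*(1 + 2*H) + 4 = 4 + H**2*(1 + 2*H))
R(j(q(-1, -5))) - 1*845 = (4 + ((-6*(-5))**2)**2*(1 + 2*(-6*(-5))**2)) - 1*845 = (4 + (30**2)**2*(1 + 2*30**2)) - 845 = (4 + 900**2*(1 + 2*900)) - 845 = (4 + 810000*(1 + 1800)) - 845 = (4 + 810000*1801) - 845 = (4 + 1458810000) - 845 = 1458810004 - 845 = 1458809159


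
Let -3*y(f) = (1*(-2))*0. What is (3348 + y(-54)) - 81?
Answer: 3267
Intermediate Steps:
y(f) = 0 (y(f) = -1*(-2)*0/3 = -(-2)*0/3 = -⅓*0 = 0)
(3348 + y(-54)) - 81 = (3348 + 0) - 81 = 3348 - 81 = 3267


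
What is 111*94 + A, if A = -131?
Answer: 10303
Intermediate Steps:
111*94 + A = 111*94 - 131 = 10434 - 131 = 10303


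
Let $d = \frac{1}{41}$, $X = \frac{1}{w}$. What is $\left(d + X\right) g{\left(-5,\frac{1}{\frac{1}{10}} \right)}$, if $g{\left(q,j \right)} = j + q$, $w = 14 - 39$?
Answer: $- \frac{16}{205} \approx -0.078049$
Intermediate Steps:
$w = -25$
$X = - \frac{1}{25}$ ($X = \frac{1}{-25} = - \frac{1}{25} \approx -0.04$)
$d = \frac{1}{41} \approx 0.02439$
$\left(d + X\right) g{\left(-5,\frac{1}{\frac{1}{10}} \right)} = \left(\frac{1}{41} - \frac{1}{25}\right) \left(\frac{1}{\frac{1}{10}} - 5\right) = - \frac{16 \left(\frac{1}{\frac{1}{10}} - 5\right)}{1025} = - \frac{16 \left(10 - 5\right)}{1025} = \left(- \frac{16}{1025}\right) 5 = - \frac{16}{205}$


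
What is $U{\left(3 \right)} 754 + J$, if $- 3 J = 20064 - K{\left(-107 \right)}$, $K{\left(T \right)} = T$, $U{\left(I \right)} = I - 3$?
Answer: $- \frac{20171}{3} \approx -6723.7$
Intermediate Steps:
$U{\left(I \right)} = -3 + I$
$J = - \frac{20171}{3}$ ($J = - \frac{20064 - -107}{3} = - \frac{20064 + 107}{3} = \left(- \frac{1}{3}\right) 20171 = - \frac{20171}{3} \approx -6723.7$)
$U{\left(3 \right)} 754 + J = \left(-3 + 3\right) 754 - \frac{20171}{3} = 0 \cdot 754 - \frac{20171}{3} = 0 - \frac{20171}{3} = - \frac{20171}{3}$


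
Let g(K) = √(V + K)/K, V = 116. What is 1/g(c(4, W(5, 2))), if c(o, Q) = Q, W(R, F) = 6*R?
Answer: 15*√146/73 ≈ 2.4828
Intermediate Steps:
g(K) = √(116 + K)/K
1/g(c(4, W(5, 2))) = 1/(√(116 + 6*5)/((6*5))) = 1/(√(116 + 30)/30) = 1/(√146/30) = 15*√146/73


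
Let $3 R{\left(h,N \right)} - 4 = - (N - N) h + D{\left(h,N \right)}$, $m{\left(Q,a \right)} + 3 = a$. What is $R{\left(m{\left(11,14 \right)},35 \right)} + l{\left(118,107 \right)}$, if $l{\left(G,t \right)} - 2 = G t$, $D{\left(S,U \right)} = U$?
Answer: $12641$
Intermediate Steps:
$m{\left(Q,a \right)} = -3 + a$
$l{\left(G,t \right)} = 2 + G t$
$R{\left(h,N \right)} = \frac{4}{3} + \frac{N}{3}$ ($R{\left(h,N \right)} = \frac{4}{3} + \frac{- (N - N) h + N}{3} = \frac{4}{3} + \frac{\left(-1\right) 0 h + N}{3} = \frac{4}{3} + \frac{0 h + N}{3} = \frac{4}{3} + \frac{0 + N}{3} = \frac{4}{3} + \frac{N}{3}$)
$R{\left(m{\left(11,14 \right)},35 \right)} + l{\left(118,107 \right)} = \left(\frac{4}{3} + \frac{1}{3} \cdot 35\right) + \left(2 + 118 \cdot 107\right) = \left(\frac{4}{3} + \frac{35}{3}\right) + \left(2 + 12626\right) = 13 + 12628 = 12641$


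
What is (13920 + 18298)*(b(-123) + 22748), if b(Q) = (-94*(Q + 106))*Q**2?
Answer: 779639838020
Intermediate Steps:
b(Q) = Q**2*(-9964 - 94*Q) (b(Q) = (-94*(106 + Q))*Q**2 = (-9964 - 94*Q)*Q**2 = Q**2*(-9964 - 94*Q))
(13920 + 18298)*(b(-123) + 22748) = (13920 + 18298)*(94*(-123)**2*(-106 - 1*(-123)) + 22748) = 32218*(94*15129*(-106 + 123) + 22748) = 32218*(94*15129*17 + 22748) = 32218*(24176142 + 22748) = 32218*24198890 = 779639838020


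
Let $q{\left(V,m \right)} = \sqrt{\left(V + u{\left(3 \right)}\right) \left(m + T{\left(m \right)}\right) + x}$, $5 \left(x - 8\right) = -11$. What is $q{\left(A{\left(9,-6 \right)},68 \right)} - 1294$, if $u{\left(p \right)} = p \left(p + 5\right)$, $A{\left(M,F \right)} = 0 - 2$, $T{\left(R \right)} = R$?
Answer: $-1294 + \frac{\sqrt{74945}}{5} \approx -1239.2$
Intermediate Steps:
$A{\left(M,F \right)} = -2$ ($A{\left(M,F \right)} = 0 - 2 = -2$)
$u{\left(p \right)} = p \left(5 + p\right)$
$x = \frac{29}{5}$ ($x = 8 + \frac{1}{5} \left(-11\right) = 8 - \frac{11}{5} = \frac{29}{5} \approx 5.8$)
$q{\left(V,m \right)} = \sqrt{\frac{29}{5} + 2 m \left(24 + V\right)}$ ($q{\left(V,m \right)} = \sqrt{\left(V + 3 \left(5 + 3\right)\right) \left(m + m\right) + \frac{29}{5}} = \sqrt{\left(V + 3 \cdot 8\right) 2 m + \frac{29}{5}} = \sqrt{\left(V + 24\right) 2 m + \frac{29}{5}} = \sqrt{\left(24 + V\right) 2 m + \frac{29}{5}} = \sqrt{2 m \left(24 + V\right) + \frac{29}{5}} = \sqrt{\frac{29}{5} + 2 m \left(24 + V\right)}$)
$q{\left(A{\left(9,-6 \right)},68 \right)} - 1294 = \frac{\sqrt{145 + 1200 \cdot 68 + 50 \left(-2\right) 68}}{5} - 1294 = \frac{\sqrt{145 + 81600 - 6800}}{5} - 1294 = \frac{\sqrt{74945}}{5} - 1294 = -1294 + \frac{\sqrt{74945}}{5}$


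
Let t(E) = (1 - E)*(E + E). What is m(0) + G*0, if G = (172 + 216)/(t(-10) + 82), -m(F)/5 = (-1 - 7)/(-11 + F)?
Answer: -40/11 ≈ -3.6364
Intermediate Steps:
m(F) = 40/(-11 + F) (m(F) = -5*(-1 - 7)/(-11 + F) = -(-40)/(-11 + F) = 40/(-11 + F))
t(E) = 2*E*(1 - E) (t(E) = (1 - E)*(2*E) = 2*E*(1 - E))
G = -194/69 (G = (172 + 216)/(2*(-10)*(1 - 1*(-10)) + 82) = 388/(2*(-10)*(1 + 10) + 82) = 388/(2*(-10)*11 + 82) = 388/(-220 + 82) = 388/(-138) = 388*(-1/138) = -194/69 ≈ -2.8116)
m(0) + G*0 = 40/(-11 + 0) - 194/69*0 = 40/(-11) + 0 = 40*(-1/11) + 0 = -40/11 + 0 = -40/11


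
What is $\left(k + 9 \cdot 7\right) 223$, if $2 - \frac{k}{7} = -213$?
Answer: $349664$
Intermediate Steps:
$k = 1505$ ($k = 14 - -1491 = 14 + 1491 = 1505$)
$\left(k + 9 \cdot 7\right) 223 = \left(1505 + 9 \cdot 7\right) 223 = \left(1505 + 63\right) 223 = 1568 \cdot 223 = 349664$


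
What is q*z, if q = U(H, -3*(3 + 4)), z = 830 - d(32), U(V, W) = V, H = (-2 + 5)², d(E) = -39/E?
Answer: 239391/32 ≈ 7481.0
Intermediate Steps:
H = 9 (H = 3² = 9)
z = 26599/32 (z = 830 - (-39)/32 = 830 - 1*(-39/32) = 830 + 39/32 = 26599/32 ≈ 831.22)
q = 9
q*z = 9*(26599/32) = 239391/32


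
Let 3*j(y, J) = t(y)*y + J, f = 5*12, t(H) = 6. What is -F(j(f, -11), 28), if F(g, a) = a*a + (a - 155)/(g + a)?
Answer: -339091/433 ≈ -783.12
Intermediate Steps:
f = 60
j(y, J) = 2*y + J/3 (j(y, J) = (6*y + J)/3 = (J + 6*y)/3 = 2*y + J/3)
F(g, a) = a**2 + (-155 + a)/(a + g)
-F(j(f, -11), 28) = -(-155 + 28 + 28**3 + (2*60 + (1/3)*(-11))*28**2)/(28 + (2*60 + (1/3)*(-11))) = -(-155 + 28 + 21952 + (120 - 11/3)*784)/(28 + (120 - 11/3)) = -(-155 + 28 + 21952 + (349/3)*784)/(28 + 349/3) = -(-155 + 28 + 21952 + 273616/3)/433/3 = -3*339091/(433*3) = -1*339091/433 = -339091/433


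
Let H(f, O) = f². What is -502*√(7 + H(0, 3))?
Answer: -502*√7 ≈ -1328.2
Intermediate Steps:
-502*√(7 + H(0, 3)) = -502*√(7 + 0²) = -502*√(7 + 0) = -502*√7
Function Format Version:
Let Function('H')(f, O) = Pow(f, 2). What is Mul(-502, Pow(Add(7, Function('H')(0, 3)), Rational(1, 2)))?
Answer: Mul(-502, Pow(7, Rational(1, 2))) ≈ -1328.2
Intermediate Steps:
Mul(-502, Pow(Add(7, Function('H')(0, 3)), Rational(1, 2))) = Mul(-502, Pow(Add(7, Pow(0, 2)), Rational(1, 2))) = Mul(-502, Pow(Add(7, 0), Rational(1, 2))) = Mul(-502, Pow(7, Rational(1, 2)))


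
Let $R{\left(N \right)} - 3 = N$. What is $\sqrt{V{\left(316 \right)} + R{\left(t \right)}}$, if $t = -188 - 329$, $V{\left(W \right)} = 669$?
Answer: $\sqrt{155} \approx 12.45$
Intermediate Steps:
$t = -517$
$R{\left(N \right)} = 3 + N$
$\sqrt{V{\left(316 \right)} + R{\left(t \right)}} = \sqrt{669 + \left(3 - 517\right)} = \sqrt{669 - 514} = \sqrt{155}$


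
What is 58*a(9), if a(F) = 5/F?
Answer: 290/9 ≈ 32.222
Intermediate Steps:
58*a(9) = 58*(5/9) = 290/9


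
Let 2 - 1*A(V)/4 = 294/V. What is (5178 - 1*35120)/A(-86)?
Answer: -643753/466 ≈ -1381.4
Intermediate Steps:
A(V) = 8 - 1176/V
(5178 - 1*35120)/A(-86) = (5178 - 1*35120)/(8 - 1176/(-86)) = (5178 - 35120)/(8 - 1176*(-1/86)) = -29942/(8 + 588/43) = -29942/932/43 = -29942*43/932 = -643753/466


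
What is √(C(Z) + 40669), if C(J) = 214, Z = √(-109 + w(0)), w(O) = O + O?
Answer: √40883 ≈ 202.20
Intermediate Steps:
w(O) = 2*O
Z = I*√109 (Z = √(-109 + 2*0) = √(-109 + 0) = √(-109) = I*√109 ≈ 10.44*I)
√(C(Z) + 40669) = √(214 + 40669) = √40883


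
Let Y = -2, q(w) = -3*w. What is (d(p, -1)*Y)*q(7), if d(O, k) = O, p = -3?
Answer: -126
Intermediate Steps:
(d(p, -1)*Y)*q(7) = (-3*(-2))*(-3*7) = 6*(-21) = -126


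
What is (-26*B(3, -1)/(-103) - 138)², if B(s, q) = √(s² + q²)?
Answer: 202044556/10609 - 7176*√10/103 ≈ 18824.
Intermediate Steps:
B(s, q) = √(q² + s²)
(-26*B(3, -1)/(-103) - 138)² = (-26*√((-1)² + 3²)/(-103) - 138)² = (-26*√(1 + 9)*(-1/103) - 138)² = (-26*√10*(-1/103) - 138)² = (26*√10/103 - 138)² = (-138 + 26*√10/103)²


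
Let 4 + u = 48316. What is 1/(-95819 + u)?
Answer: -1/47507 ≈ -2.1050e-5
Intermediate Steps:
u = 48312 (u = -4 + 48316 = 48312)
1/(-95819 + u) = 1/(-95819 + 48312) = 1/(-47507) = -1/47507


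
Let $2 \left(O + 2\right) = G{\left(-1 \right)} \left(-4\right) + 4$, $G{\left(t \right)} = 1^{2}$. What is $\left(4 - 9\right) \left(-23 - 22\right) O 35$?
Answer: $-15750$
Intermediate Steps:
$G{\left(t \right)} = 1$
$O = -2$ ($O = -2 + \frac{1 \left(-4\right) + 4}{2} = -2 + \frac{-4 + 4}{2} = -2 + \frac{1}{2} \cdot 0 = -2 + 0 = -2$)
$\left(4 - 9\right) \left(-23 - 22\right) O 35 = \left(4 - 9\right) \left(-23 - 22\right) \left(-2\right) 35 = \left(4 - 9\right) \left(-45\right) \left(-2\right) 35 = \left(-5\right) \left(-45\right) \left(-2\right) 35 = 225 \left(-2\right) 35 = \left(-450\right) 35 = -15750$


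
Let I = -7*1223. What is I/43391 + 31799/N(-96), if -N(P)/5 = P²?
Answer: -1774281289/1999457280 ≈ -0.88738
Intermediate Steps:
I = -8561
N(P) = -5*P²
I/43391 + 31799/N(-96) = -8561/43391 + 31799/((-5*(-96)²)) = -8561*1/43391 + 31799/((-5*9216)) = -8561/43391 + 31799/(-46080) = -8561/43391 + 31799*(-1/46080) = -8561/43391 - 31799/46080 = -1774281289/1999457280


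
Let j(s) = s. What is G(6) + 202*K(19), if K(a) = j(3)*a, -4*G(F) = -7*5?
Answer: 46091/4 ≈ 11523.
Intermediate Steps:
G(F) = 35/4 (G(F) = -(-7)*5/4 = -¼*(-35) = 35/4)
K(a) = 3*a
G(6) + 202*K(19) = 35/4 + 202*(3*19) = 35/4 + 202*57 = 35/4 + 11514 = 46091/4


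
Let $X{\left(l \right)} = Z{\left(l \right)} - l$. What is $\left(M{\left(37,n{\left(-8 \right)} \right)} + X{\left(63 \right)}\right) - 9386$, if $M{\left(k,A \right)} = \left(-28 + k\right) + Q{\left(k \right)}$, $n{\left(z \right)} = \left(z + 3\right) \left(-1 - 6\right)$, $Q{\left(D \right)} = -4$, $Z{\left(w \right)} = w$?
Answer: $-9381$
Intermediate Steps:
$n{\left(z \right)} = -21 - 7 z$ ($n{\left(z \right)} = \left(3 + z\right) \left(-7\right) = -21 - 7 z$)
$X{\left(l \right)} = 0$ ($X{\left(l \right)} = l - l = 0$)
$M{\left(k,A \right)} = -32 + k$ ($M{\left(k,A \right)} = \left(-28 + k\right) - 4 = -32 + k$)
$\left(M{\left(37,n{\left(-8 \right)} \right)} + X{\left(63 \right)}\right) - 9386 = \left(\left(-32 + 37\right) + 0\right) - 9386 = \left(5 + 0\right) - 9386 = 5 - 9386 = -9381$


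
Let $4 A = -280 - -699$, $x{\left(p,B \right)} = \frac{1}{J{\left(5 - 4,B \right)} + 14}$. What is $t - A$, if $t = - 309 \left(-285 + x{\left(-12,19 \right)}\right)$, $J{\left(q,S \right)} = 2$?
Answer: $\frac{1407055}{16} \approx 87941.0$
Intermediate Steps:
$x{\left(p,B \right)} = \frac{1}{16}$ ($x{\left(p,B \right)} = \frac{1}{2 + 14} = \frac{1}{16}$)
$A = \frac{419}{4}$ ($A = \frac{-280 - -699}{4} = \frac{-280 + 699}{4} = \frac{1}{4} \cdot 419 = \frac{419}{4} \approx 104.75$)
$t = \frac{1408731}{16}$ ($t = - 309 \left(-285 + \frac{1}{16}\right) = \left(-309\right) \left(- \frac{4559}{16}\right) = \frac{1408731}{16} \approx 88046.0$)
$t - A = \frac{1408731}{16} - \frac{419}{4} = \frac{1407055}{16}$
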